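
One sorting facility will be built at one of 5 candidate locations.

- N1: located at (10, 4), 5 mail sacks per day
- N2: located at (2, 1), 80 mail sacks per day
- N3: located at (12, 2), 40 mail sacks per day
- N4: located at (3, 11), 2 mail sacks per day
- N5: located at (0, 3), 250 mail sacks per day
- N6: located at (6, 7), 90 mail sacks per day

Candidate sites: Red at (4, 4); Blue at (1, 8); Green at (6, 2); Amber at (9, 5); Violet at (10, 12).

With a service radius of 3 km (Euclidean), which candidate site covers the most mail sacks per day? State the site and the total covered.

Amber, covering 5

Coverage radius r = 3 km; a point is covered iff (Δx)²+(Δy)² ≤ 3² = 9.
  Red (4, 4): covers {none} → 0
  Blue (1, 8): covers {none} → 0
  Green (6, 2): covers {none} → 0
  Amber (9, 5): covers {N1} → 5
  Violet (10, 12): covers {none} → 0
Maximum coverage at Amber: 5 mail sacks per day.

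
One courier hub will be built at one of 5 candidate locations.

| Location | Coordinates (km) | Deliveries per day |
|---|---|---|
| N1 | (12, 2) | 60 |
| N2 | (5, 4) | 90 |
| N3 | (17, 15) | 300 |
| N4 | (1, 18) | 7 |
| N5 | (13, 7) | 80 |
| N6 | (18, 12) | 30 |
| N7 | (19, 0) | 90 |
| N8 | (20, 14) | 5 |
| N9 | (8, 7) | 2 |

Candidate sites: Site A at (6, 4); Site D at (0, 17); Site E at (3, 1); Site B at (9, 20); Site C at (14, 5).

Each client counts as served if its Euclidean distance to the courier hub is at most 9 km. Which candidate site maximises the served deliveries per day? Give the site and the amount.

Site C, covering 262

Coverage radius r = 9 km; a point is covered iff (Δx)²+(Δy)² ≤ 9² = 81.
  Site A (6, 4): covers {N1, N2, N5, N9} → 232
  Site D (0, 17): covers {N4} → 7
  Site E (3, 1): covers {N2, N9} → 92
  Site B (9, 20): covers {N4} → 7
  Site C (14, 5): covers {N1, N5, N6, N7, N9} → 262
Maximum coverage at Site C: 262 deliveries per day.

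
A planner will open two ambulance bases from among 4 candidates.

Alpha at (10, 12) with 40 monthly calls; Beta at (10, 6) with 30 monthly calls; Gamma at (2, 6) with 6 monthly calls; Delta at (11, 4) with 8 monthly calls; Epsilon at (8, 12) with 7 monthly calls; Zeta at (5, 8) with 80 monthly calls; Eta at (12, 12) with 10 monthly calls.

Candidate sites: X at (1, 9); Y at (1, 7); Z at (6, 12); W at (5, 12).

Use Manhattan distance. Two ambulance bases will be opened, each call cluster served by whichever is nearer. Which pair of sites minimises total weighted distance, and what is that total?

Evaluate every pair (each demand assigned to the nearer of the two):
  {Z, W}: total = 1012
  {Y, W}: total = 1027
  {Y, Z}: total = 1050
  {X, Z}: total = 1062
  {X, W}: total = 1077
  {X, Y}: total = 1506
Best pair: {Z, W} with total 1012.

{Z, W}, total 1012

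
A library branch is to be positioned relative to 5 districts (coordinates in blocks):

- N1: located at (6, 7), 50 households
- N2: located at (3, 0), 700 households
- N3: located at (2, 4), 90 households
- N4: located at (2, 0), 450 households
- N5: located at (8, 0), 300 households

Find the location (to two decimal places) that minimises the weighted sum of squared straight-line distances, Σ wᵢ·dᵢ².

The minimiser of Σwᵢ‖p−pᵢ‖² is the weighted centroid p* = (Σwᵢpᵢ)/(Σwᵢ).
Σwᵢ = 1590.
Σwᵢxᵢ = 50·6 + 700·3 + 90·2 + 450·2 + 300·8 = 5880.
Σwᵢyᵢ = 50·7 + 700·0 + 90·4 + 450·0 + 300·0 = 710.
x* = 5880/1590 = 3.70, y* = 710/1590 = 0.45.

(3.70, 0.45)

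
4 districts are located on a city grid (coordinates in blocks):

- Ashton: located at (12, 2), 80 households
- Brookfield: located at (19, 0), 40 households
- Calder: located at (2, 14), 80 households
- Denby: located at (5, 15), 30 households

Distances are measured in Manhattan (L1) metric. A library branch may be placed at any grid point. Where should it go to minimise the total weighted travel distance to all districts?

(12, 2)

Manhattan distance separates: Σwᵢ(|x−xᵢ|+|y−yᵢ|) = Σwᵢ|x−xᵢ| + Σwᵢ|y−yᵢ|, so x and y are optimised independently as 1-D weighted medians.
Total weight W = 230; half = 115.
x-coordinate, sorted with cumulative weight:
  x=2 (Calder, w=80) cum 80
  x=5 (Denby, w=30) cum 110
  x=12 (Ashton, w=80) cum 190  ← median
  x=19 (Brookfield, w=40) cum 230
⇒ x* = 12
y-coordinate, sorted with cumulative weight:
  y=0 (Brookfield, w=40) cum 40
  y=2 (Ashton, w=80) cum 120  ← median
  y=14 (Calder, w=80) cum 200
  y=15 (Denby, w=30) cum 230
⇒ y* = 2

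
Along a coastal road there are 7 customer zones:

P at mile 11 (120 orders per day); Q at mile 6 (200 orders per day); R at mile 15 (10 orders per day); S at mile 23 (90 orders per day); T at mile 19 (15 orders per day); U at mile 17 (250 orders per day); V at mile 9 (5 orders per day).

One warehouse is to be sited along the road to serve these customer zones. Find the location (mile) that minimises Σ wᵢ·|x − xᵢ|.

For a sum of weighted absolute distances on a line, the optimum is the weighted median (not the mean). Total weight W = 690; half-weight = 345.
Sort by position and accumulate weight:
  mile 6 (Q, w=200) → cum 200
  mile 9 (V, w=5) → cum 205
  mile 11 (P, w=120) → cum 325
  mile 15 (R, w=10) → cum 335
  mile 17 (U, w=250) → cum 585  ≥ 345 → median here
  mile 19 (T, w=15) → cum 600
  mile 23 (S, w=90) → cum 690
Optimal location: mile 17.

x = 17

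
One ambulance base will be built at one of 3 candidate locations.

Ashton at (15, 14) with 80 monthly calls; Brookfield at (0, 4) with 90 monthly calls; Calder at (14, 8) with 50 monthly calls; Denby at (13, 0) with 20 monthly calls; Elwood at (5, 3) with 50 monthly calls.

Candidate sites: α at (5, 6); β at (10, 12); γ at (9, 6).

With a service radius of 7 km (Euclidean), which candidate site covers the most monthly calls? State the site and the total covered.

α, covering 140

Coverage radius r = 7 km; a point is covered iff (Δx)²+(Δy)² ≤ 7² = 49.
  α (5, 6): covers {Brookfield, Elwood} → 140
  β (10, 12): covers {Ashton, Calder} → 130
  γ (9, 6): covers {Calder, Elwood} → 100
Maximum coverage at α: 140 monthly calls.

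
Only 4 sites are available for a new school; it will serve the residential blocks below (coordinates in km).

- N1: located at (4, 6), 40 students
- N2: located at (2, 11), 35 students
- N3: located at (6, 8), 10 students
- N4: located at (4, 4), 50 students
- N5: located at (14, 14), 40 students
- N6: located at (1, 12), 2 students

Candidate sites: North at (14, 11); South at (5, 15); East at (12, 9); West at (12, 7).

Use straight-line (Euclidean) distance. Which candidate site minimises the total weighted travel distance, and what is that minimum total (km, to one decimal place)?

East, total 1469.4 km

Total weighted distance at each candidate:
  North (14, 11): total = 1709.1
  South (5, 15): total = 1532.4
  East (12, 9): total = 1469.4
  West (12, 7): total = 1502.9
Minimum is at East with total 1469.4 km.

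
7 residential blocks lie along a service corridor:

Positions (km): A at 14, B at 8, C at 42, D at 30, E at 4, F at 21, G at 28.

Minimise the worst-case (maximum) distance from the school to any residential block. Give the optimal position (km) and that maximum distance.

location 23, max distance 19

The 1-center on a line is the midpoint of the two extreme points: leftmost at 4, rightmost at 42.
Optimal location = (4 + 42)/2 = 23; maximum distance = (42 − 4)/2 = 19.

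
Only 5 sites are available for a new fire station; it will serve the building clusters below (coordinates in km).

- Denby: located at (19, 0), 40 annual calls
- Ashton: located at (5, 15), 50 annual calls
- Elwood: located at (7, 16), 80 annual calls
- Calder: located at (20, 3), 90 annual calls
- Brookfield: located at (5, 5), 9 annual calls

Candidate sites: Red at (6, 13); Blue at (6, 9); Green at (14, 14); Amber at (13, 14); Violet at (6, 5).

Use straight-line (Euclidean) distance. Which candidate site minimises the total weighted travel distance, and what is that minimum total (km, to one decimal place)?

Total weighted distance at each candidate:
  Red (6, 13): total = 2721.2
  Blue (6, 9): total = 2910.2
  Green (14, 14): total = 2872.1
  Amber (13, 14): total = 2800.2
  Violet (6, 5): total = 3225.1
Minimum is at Red with total 2721.2 km.

Red, total 2721.2 km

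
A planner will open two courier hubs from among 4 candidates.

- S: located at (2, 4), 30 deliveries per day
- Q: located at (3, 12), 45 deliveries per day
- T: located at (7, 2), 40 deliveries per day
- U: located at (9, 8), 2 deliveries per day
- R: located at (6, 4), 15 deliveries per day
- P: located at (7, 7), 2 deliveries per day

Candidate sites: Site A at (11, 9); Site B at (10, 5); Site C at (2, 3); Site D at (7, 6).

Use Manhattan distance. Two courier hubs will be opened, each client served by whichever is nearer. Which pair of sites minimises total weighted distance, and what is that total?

{Site C, Site D}, total 695

Evaluate every pair (each demand assigned to the nearer of the two):
  {Site C, Site D}: total = 695
  {Site A, Site C}: total = 813
  {Site B, Site C}: total = 813
  {Site A, Site D}: total = 873
  {Site B, Site D}: total = 875
  {Site A, Site B}: total = 1096
Best pair: {Site C, Site D} with total 695.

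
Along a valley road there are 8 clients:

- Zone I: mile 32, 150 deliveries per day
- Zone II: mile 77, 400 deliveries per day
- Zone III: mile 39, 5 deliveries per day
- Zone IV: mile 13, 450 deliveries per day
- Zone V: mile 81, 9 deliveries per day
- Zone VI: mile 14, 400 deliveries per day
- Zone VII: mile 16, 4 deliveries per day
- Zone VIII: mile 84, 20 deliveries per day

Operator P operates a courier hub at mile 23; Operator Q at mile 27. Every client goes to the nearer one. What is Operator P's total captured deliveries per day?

854

The indifferent point is the midpoint (23+27)/2 = 25; clients left of it (closer to Operator P at 23) go to Operator P, those right go to Operator Q.
  Zone IV at 13 (w=450) → Operator P
  Zone VI at 14 (w=400) → Operator P
  Zone VII at 16 (w=4) → Operator P
  Zone I at 32 (w=150) → Operator Q
  Zone III at 39 (w=5) → Operator Q
  Zone II at 77 (w=400) → Operator Q
  Zone V at 81 (w=9) → Operator Q
  Zone VIII at 84 (w=20) → Operator Q
Operator P captures 854; Operator Q captures 584.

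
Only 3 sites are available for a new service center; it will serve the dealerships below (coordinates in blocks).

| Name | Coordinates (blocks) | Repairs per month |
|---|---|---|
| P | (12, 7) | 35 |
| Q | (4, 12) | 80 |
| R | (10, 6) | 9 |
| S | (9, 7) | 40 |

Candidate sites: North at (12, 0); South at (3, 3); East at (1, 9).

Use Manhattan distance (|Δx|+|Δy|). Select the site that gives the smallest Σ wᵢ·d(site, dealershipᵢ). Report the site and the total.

Total weighted distance at each candidate:
  North (12, 0): total = 2317
  South (3, 3): total = 1745
  East (1, 9): total = 1443
Minimum is at East with total 1443 blocks.

East, total 1443 blocks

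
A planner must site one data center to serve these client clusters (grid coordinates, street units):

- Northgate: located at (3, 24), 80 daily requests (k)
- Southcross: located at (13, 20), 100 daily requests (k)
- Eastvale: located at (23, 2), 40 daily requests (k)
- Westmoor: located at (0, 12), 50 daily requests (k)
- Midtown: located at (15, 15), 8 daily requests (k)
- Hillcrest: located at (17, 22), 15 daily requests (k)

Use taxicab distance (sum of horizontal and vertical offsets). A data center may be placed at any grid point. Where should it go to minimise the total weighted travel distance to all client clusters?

Manhattan distance separates: Σwᵢ(|x−xᵢ|+|y−yᵢ|) = Σwᵢ|x−xᵢ| + Σwᵢ|y−yᵢ|, so x and y are optimised independently as 1-D weighted medians.
Total weight W = 293; half = 146.5.
x-coordinate, sorted with cumulative weight:
  x=0 (Westmoor, w=50) cum 50
  x=3 (Northgate, w=80) cum 130
  x=13 (Southcross, w=100) cum 230  ← median
  x=15 (Midtown, w=8) cum 238
  x=17 (Hillcrest, w=15) cum 253
  x=23 (Eastvale, w=40) cum 293
⇒ x* = 13
y-coordinate, sorted with cumulative weight:
  y=2 (Eastvale, w=40) cum 40
  y=12 (Westmoor, w=50) cum 90
  y=15 (Midtown, w=8) cum 98
  y=20 (Southcross, w=100) cum 198  ← median
  y=22 (Hillcrest, w=15) cum 213
  y=24 (Northgate, w=80) cum 293
⇒ y* = 20

(13, 20)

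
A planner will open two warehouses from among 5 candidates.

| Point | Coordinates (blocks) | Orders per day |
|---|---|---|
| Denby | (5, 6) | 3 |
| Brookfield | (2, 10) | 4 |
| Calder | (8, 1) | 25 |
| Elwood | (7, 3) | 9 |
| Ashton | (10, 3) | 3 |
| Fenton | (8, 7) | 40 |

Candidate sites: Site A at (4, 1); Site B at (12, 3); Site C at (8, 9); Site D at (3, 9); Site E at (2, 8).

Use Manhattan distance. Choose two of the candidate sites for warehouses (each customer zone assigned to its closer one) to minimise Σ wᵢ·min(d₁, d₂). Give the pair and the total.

Evaluate every pair (each demand assigned to the nearer of the two):
  {Site A, Site C}: total = 295
  {Site B, Site C}: total = 327
  {Site C, Site D}: total = 390
  {Site C, Site E}: total = 390
  {Site A, Site D}: total = 472
  {Site A, Site E}: total = 472
  {Site B, Site D}: total = 504
  {Site B, Site E}: total = 504
  {Site A, Site B}: total = 533
  {Site D, Site E}: total = 757
Best pair: {Site A, Site C} with total 295.

{Site A, Site C}, total 295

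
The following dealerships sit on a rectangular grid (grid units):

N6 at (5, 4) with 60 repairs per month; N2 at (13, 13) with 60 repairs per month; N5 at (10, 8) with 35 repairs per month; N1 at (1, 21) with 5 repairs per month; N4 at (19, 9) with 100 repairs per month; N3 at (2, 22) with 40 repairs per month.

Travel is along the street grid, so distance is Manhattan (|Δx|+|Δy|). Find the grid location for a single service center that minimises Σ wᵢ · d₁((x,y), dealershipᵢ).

Manhattan distance separates: Σwᵢ(|x−xᵢ|+|y−yᵢ|) = Σwᵢ|x−xᵢ| + Σwᵢ|y−yᵢ|, so x and y are optimised independently as 1-D weighted medians.
Total weight W = 300; half = 150.
x-coordinate, sorted with cumulative weight:
  x=1 (N1, w=5) cum 5
  x=2 (N3, w=40) cum 45
  x=5 (N6, w=60) cum 105
  x=10 (N5, w=35) cum 140
  x=13 (N2, w=60) cum 200  ← median
  x=19 (N4, w=100) cum 300
⇒ x* = 13
y-coordinate, sorted with cumulative weight:
  y=4 (N6, w=60) cum 60
  y=8 (N5, w=35) cum 95
  y=9 (N4, w=100) cum 195  ← median
  y=13 (N2, w=60) cum 255
  y=21 (N1, w=5) cum 260
  y=22 (N3, w=40) cum 300
⇒ y* = 9

(13, 9)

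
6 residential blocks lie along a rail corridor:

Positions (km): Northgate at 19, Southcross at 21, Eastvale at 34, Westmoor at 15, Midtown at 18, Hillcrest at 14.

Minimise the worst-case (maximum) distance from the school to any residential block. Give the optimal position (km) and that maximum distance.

The 1-center on a line is the midpoint of the two extreme points: leftmost at 14, rightmost at 34.
Optimal location = (14 + 34)/2 = 24; maximum distance = (34 − 14)/2 = 10.

location 24, max distance 10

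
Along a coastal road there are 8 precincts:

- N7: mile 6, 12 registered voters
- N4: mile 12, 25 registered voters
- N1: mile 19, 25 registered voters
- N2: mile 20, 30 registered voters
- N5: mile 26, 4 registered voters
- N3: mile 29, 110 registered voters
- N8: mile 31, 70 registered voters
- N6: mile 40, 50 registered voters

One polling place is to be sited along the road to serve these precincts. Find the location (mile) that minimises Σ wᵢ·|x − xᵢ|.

x = 29

For a sum of weighted absolute distances on a line, the optimum is the weighted median (not the mean). Total weight W = 326; half-weight = 163.
Sort by position and accumulate weight:
  mile 6 (N7, w=12) → cum 12
  mile 12 (N4, w=25) → cum 37
  mile 19 (N1, w=25) → cum 62
  mile 20 (N2, w=30) → cum 92
  mile 26 (N5, w=4) → cum 96
  mile 29 (N3, w=110) → cum 206  ≥ 163 → median here
  mile 31 (N8, w=70) → cum 276
  mile 40 (N6, w=50) → cum 326
Optimal location: mile 29.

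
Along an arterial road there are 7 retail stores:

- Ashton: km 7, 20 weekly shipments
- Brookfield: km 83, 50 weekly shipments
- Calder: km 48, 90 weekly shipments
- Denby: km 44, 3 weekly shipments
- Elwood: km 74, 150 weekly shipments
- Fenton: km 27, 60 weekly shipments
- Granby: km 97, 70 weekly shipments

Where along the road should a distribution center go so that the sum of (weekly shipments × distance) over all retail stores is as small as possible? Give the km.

For a sum of weighted absolute distances on a line, the optimum is the weighted median (not the mean). Total weight W = 443; half-weight = 221.5.
Sort by position and accumulate weight:
  km 7 (Ashton, w=20) → cum 20
  km 27 (Fenton, w=60) → cum 80
  km 44 (Denby, w=3) → cum 83
  km 48 (Calder, w=90) → cum 173
  km 74 (Elwood, w=150) → cum 323  ≥ 221.5 → median here
  km 83 (Brookfield, w=50) → cum 373
  km 97 (Granby, w=70) → cum 443
Optimal location: km 74.

x = 74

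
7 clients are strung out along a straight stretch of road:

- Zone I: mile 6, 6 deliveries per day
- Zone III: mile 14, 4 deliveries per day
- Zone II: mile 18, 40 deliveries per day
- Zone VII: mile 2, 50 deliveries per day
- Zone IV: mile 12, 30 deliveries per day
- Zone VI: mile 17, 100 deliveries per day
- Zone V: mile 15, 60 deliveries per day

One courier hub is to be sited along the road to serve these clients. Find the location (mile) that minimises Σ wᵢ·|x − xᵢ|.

x = 15

For a sum of weighted absolute distances on a line, the optimum is the weighted median (not the mean). Total weight W = 290; half-weight = 145.
Sort by position and accumulate weight:
  mile 2 (Zone VII, w=50) → cum 50
  mile 6 (Zone I, w=6) → cum 56
  mile 12 (Zone IV, w=30) → cum 86
  mile 14 (Zone III, w=4) → cum 90
  mile 15 (Zone V, w=60) → cum 150  ≥ 145 → median here
  mile 17 (Zone VI, w=100) → cum 250
  mile 18 (Zone II, w=40) → cum 290
Optimal location: mile 15.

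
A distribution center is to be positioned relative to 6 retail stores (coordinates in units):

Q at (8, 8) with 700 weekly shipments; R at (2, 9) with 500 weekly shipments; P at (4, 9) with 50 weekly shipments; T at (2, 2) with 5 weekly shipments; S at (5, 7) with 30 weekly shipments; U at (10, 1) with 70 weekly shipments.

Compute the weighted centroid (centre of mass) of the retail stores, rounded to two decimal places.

The minimiser of Σwᵢ‖p−pᵢ‖² is the weighted centroid p* = (Σwᵢpᵢ)/(Σwᵢ).
Σwᵢ = 1355.
Σwᵢxᵢ = 700·8 + 500·2 + 50·4 + 5·2 + 30·5 + 70·10 = 7660.
Σwᵢyᵢ = 700·8 + 500·9 + 50·9 + 5·2 + 30·7 + 70·1 = 10840.
x* = 7660/1355 = 5.65, y* = 10840/1355 = 8.00.

(5.65, 8.00)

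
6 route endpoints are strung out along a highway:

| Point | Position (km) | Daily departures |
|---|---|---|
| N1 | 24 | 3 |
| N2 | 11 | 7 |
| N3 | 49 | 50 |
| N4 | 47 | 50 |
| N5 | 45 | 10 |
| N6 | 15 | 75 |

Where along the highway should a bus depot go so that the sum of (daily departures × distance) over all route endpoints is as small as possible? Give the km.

x = 47

For a sum of weighted absolute distances on a line, the optimum is the weighted median (not the mean). Total weight W = 195; half-weight = 97.5.
Sort by position and accumulate weight:
  km 11 (N2, w=7) → cum 7
  km 15 (N6, w=75) → cum 82
  km 24 (N1, w=3) → cum 85
  km 45 (N5, w=10) → cum 95
  km 47 (N4, w=50) → cum 145  ≥ 97.5 → median here
  km 49 (N3, w=50) → cum 195
Optimal location: km 47.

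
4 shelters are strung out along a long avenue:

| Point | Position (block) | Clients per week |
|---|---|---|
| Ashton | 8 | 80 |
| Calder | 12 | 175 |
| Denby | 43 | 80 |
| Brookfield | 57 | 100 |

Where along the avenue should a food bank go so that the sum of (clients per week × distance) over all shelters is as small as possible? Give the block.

x = 12

For a sum of weighted absolute distances on a line, the optimum is the weighted median (not the mean). Total weight W = 435; half-weight = 217.5.
Sort by position and accumulate weight:
  block 8 (Ashton, w=80) → cum 80
  block 12 (Calder, w=175) → cum 255  ≥ 217.5 → median here
  block 43 (Denby, w=80) → cum 335
  block 57 (Brookfield, w=100) → cum 435
Optimal location: block 12.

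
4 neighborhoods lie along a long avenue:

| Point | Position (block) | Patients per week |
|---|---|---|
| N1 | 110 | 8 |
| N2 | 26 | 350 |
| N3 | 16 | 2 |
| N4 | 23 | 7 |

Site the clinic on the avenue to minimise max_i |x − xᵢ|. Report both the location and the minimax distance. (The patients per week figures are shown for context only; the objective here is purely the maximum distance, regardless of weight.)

location 63, max distance 47

The 1-center on a line is the midpoint of the two extreme points: leftmost at 16, rightmost at 110.
Optimal location = (16 + 110)/2 = 63; maximum distance = (110 − 16)/2 = 47.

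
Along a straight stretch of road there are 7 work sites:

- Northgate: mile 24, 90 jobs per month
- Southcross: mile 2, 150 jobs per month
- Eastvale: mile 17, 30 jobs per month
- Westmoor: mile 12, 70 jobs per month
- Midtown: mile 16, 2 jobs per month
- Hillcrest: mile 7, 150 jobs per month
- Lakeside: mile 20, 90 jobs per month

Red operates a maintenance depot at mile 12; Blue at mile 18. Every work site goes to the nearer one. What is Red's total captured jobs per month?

The indifferent point is the midpoint (12+18)/2 = 15; work sites left of it (closer to Red at 12) go to Red, those right go to Blue.
  Southcross at 2 (w=150) → Red
  Hillcrest at 7 (w=150) → Red
  Westmoor at 12 (w=70) → Red
  Midtown at 16 (w=2) → Blue
  Eastvale at 17 (w=30) → Blue
  Lakeside at 20 (w=90) → Blue
  Northgate at 24 (w=90) → Blue
Red captures 370; Blue captures 212.

370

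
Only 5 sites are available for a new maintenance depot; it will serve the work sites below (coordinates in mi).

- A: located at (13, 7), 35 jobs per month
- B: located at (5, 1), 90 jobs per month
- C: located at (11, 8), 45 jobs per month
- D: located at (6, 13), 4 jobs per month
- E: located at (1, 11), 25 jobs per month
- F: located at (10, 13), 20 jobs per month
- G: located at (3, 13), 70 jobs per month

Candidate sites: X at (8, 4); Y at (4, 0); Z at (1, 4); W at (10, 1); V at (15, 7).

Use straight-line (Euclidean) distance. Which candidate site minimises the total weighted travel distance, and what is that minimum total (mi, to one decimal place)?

Total weighted distance at each candidate:
  X (8, 4): total = 2000.4
  Y (4, 0): total = 2541.4
  Z (1, 4): total = 2483.7
  W (10, 1): total = 2602.4
  V (15, 7): total = 2807.7
Minimum is at X with total 2000.4 mi.

X, total 2000.4 mi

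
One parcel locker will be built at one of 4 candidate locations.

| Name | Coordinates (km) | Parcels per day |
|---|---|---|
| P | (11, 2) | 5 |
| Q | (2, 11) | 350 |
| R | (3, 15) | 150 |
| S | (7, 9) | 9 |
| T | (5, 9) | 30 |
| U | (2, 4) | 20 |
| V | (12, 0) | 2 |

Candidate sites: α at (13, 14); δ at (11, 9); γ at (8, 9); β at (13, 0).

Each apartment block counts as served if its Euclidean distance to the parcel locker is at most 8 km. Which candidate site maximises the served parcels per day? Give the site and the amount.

Coverage radius r = 8 km; a point is covered iff (Δx)²+(Δy)² ≤ 8² = 64.
  α (13, 14): covers {S} → 9
  δ (11, 9): covers {P, S, T} → 44
  γ (8, 9): covers {P, Q, R, S, T, U} → 564
  β (13, 0): covers {P, V} → 7
Maximum coverage at γ: 564 parcels per day.

γ, covering 564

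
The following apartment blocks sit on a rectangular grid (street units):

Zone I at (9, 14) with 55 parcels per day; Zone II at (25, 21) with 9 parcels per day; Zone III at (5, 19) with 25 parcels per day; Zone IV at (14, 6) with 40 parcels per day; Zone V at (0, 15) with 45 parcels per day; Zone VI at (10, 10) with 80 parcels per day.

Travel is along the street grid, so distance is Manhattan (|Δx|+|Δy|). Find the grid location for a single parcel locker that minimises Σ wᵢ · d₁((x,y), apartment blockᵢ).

(10, 14)

Manhattan distance separates: Σwᵢ(|x−xᵢ|+|y−yᵢ|) = Σwᵢ|x−xᵢ| + Σwᵢ|y−yᵢ|, so x and y are optimised independently as 1-D weighted medians.
Total weight W = 254; half = 127.
x-coordinate, sorted with cumulative weight:
  x=0 (Zone V, w=45) cum 45
  x=5 (Zone III, w=25) cum 70
  x=9 (Zone I, w=55) cum 125
  x=10 (Zone VI, w=80) cum 205  ← median
  x=14 (Zone IV, w=40) cum 245
  x=25 (Zone II, w=9) cum 254
⇒ x* = 10
y-coordinate, sorted with cumulative weight:
  y=6 (Zone IV, w=40) cum 40
  y=10 (Zone VI, w=80) cum 120
  y=14 (Zone I, w=55) cum 175  ← median
  y=15 (Zone V, w=45) cum 220
  y=19 (Zone III, w=25) cum 245
  y=21 (Zone II, w=9) cum 254
⇒ y* = 14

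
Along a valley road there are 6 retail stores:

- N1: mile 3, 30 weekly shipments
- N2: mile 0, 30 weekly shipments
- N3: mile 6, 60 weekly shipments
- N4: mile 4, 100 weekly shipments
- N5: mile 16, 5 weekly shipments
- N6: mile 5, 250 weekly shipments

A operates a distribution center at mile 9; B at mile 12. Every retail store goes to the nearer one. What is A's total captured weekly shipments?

The indifferent point is the midpoint (9+12)/2 = 10.5; retail stores left of it (closer to A at 9) go to A, those right go to B.
  N2 at 0 (w=30) → A
  N1 at 3 (w=30) → A
  N4 at 4 (w=100) → A
  N6 at 5 (w=250) → A
  N3 at 6 (w=60) → A
  N5 at 16 (w=5) → B
A captures 470; B captures 5.

470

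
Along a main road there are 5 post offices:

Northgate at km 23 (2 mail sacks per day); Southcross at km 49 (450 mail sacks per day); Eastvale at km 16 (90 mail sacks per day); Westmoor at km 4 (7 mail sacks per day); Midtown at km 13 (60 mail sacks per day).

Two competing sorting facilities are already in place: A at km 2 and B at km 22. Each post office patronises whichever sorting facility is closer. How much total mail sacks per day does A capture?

The indifferent point is the midpoint (2+22)/2 = 12; post offices left of it (closer to A at 2) go to A, those right go to B.
  Westmoor at 4 (w=7) → A
  Midtown at 13 (w=60) → B
  Eastvale at 16 (w=90) → B
  Northgate at 23 (w=2) → B
  Southcross at 49 (w=450) → B
A captures 7; B captures 602.

7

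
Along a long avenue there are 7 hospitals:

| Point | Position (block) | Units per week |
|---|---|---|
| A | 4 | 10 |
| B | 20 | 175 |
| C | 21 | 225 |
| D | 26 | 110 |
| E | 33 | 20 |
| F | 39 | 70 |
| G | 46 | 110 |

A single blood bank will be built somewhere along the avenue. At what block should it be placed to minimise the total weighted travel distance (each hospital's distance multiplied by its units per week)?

x = 21

For a sum of weighted absolute distances on a line, the optimum is the weighted median (not the mean). Total weight W = 720; half-weight = 360.
Sort by position and accumulate weight:
  block 4 (A, w=10) → cum 10
  block 20 (B, w=175) → cum 185
  block 21 (C, w=225) → cum 410  ≥ 360 → median here
  block 26 (D, w=110) → cum 520
  block 33 (E, w=20) → cum 540
  block 39 (F, w=70) → cum 610
  block 46 (G, w=110) → cum 720
Optimal location: block 21.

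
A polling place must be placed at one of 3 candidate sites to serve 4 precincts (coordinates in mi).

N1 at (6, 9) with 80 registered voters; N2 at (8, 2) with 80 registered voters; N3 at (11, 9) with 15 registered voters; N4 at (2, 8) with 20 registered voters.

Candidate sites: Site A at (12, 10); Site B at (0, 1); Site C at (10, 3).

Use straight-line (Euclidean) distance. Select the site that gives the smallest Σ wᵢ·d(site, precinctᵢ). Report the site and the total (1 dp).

Site C, total 1035.7 mi

Total weighted distance at each candidate:
  Site A (12, 10): total = 1427.3
  Site B (0, 1): total = 1794.6
  Site C (10, 3): total = 1035.7
Minimum is at Site C with total 1035.7 mi.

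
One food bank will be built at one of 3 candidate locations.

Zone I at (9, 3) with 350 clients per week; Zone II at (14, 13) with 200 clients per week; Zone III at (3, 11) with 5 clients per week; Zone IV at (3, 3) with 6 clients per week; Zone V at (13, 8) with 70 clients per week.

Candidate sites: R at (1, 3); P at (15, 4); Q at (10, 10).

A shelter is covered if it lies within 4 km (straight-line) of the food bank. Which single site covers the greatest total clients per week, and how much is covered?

Coverage radius r = 4 km; a point is covered iff (Δx)²+(Δy)² ≤ 4² = 16.
  R (1, 3): covers {Zone IV} → 6
  P (15, 4): covers {none} → 0
  Q (10, 10): covers {Zone V} → 70
Maximum coverage at Q: 70 clients per week.

Q, covering 70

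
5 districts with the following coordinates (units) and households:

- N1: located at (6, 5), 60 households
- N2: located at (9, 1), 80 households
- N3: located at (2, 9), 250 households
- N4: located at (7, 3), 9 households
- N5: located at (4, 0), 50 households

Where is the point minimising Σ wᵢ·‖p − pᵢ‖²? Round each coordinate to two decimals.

(4.10, 5.92)

The minimiser of Σwᵢ‖p−pᵢ‖² is the weighted centroid p* = (Σwᵢpᵢ)/(Σwᵢ).
Σwᵢ = 449.
Σwᵢxᵢ = 60·6 + 80·9 + 250·2 + 9·7 + 50·4 = 1843.
Σwᵢyᵢ = 60·5 + 80·1 + 250·9 + 9·3 + 50·0 = 2657.
x* = 1843/449 = 4.10, y* = 2657/449 = 5.92.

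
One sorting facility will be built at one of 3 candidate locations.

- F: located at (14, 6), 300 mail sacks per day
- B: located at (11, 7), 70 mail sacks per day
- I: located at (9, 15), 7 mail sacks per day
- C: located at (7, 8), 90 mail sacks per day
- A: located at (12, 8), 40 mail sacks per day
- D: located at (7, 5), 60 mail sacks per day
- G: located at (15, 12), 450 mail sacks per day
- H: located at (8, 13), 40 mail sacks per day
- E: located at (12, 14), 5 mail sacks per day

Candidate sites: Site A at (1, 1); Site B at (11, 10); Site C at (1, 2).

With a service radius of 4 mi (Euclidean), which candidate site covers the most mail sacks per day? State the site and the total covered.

Coverage radius r = 4 mi; a point is covered iff (Δx)²+(Δy)² ≤ 4² = 16.
  Site A (1, 1): covers {none} → 0
  Site B (11, 10): covers {B, A} → 110
  Site C (1, 2): covers {none} → 0
Maximum coverage at Site B: 110 mail sacks per day.

Site B, covering 110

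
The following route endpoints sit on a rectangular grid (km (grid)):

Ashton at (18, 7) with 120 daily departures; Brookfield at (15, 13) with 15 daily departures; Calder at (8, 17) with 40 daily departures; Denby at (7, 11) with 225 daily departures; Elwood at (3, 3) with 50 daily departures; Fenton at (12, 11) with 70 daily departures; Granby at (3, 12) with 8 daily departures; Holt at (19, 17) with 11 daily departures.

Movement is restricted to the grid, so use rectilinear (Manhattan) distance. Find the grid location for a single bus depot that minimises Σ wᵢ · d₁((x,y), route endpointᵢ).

Manhattan distance separates: Σwᵢ(|x−xᵢ|+|y−yᵢ|) = Σwᵢ|x−xᵢ| + Σwᵢ|y−yᵢ|, so x and y are optimised independently as 1-D weighted medians.
Total weight W = 539; half = 269.5.
x-coordinate, sorted with cumulative weight:
  x=3 (Elwood, w=50) cum 50
  x=3 (Granby, w=8) cum 58
  x=7 (Denby, w=225) cum 283  ← median
  x=8 (Calder, w=40) cum 323
  x=12 (Fenton, w=70) cum 393
  x=15 (Brookfield, w=15) cum 408
  x=18 (Ashton, w=120) cum 528
  x=19 (Holt, w=11) cum 539
⇒ x* = 7
y-coordinate, sorted with cumulative weight:
  y=3 (Elwood, w=50) cum 50
  y=7 (Ashton, w=120) cum 170
  y=11 (Denby, w=225) cum 395  ← median
  y=11 (Fenton, w=70) cum 465
  y=12 (Granby, w=8) cum 473
  y=13 (Brookfield, w=15) cum 488
  y=17 (Calder, w=40) cum 528
  y=17 (Holt, w=11) cum 539
⇒ y* = 11

(7, 11)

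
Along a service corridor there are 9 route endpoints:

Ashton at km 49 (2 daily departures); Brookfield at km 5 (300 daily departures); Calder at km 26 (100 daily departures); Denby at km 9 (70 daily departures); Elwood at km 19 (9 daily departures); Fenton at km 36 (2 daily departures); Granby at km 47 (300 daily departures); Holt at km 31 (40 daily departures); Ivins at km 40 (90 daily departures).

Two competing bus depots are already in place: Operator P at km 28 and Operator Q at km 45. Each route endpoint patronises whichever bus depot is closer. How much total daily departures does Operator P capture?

The indifferent point is the midpoint (28+45)/2 = 36.5; route endpoints left of it (closer to Operator P at 28) go to Operator P, those right go to Operator Q.
  Brookfield at 5 (w=300) → Operator P
  Denby at 9 (w=70) → Operator P
  Elwood at 19 (w=9) → Operator P
  Calder at 26 (w=100) → Operator P
  Holt at 31 (w=40) → Operator P
  Fenton at 36 (w=2) → Operator P
  Ivins at 40 (w=90) → Operator Q
  Granby at 47 (w=300) → Operator Q
  Ashton at 49 (w=2) → Operator Q
Operator P captures 521; Operator Q captures 392.

521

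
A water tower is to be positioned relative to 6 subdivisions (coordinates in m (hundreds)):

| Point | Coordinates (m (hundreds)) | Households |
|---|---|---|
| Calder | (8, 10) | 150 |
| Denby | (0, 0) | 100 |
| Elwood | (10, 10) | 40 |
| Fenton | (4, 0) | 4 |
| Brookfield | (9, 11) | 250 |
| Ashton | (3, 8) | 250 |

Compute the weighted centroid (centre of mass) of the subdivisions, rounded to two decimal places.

(5.81, 8.38)

The minimiser of Σwᵢ‖p−pᵢ‖² is the weighted centroid p* = (Σwᵢpᵢ)/(Σwᵢ).
Σwᵢ = 794.
Σwᵢxᵢ = 150·8 + 100·0 + 40·10 + 4·4 + 250·9 + 250·3 = 4616.
Σwᵢyᵢ = 150·10 + 100·0 + 40·10 + 4·0 + 250·11 + 250·8 = 6650.
x* = 4616/794 = 5.81, y* = 6650/794 = 8.38.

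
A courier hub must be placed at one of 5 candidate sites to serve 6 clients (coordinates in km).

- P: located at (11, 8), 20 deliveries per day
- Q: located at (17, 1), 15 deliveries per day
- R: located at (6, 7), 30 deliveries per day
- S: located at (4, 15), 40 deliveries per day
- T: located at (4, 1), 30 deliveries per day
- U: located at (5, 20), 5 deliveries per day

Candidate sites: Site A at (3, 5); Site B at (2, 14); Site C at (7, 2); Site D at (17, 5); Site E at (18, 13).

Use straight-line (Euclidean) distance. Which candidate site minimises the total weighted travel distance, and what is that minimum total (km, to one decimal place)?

Site A, total 1098.8 km

Total weighted distance at each candidate:
  Site A (3, 5): total = 1098.8
  Site B (2, 14): total = 1273.5
  Site C (7, 2): total = 1167.0
  Site D (17, 5): total = 1689.7
  Site E (18, 13): total = 1947.8
Minimum is at Site A with total 1098.8 km.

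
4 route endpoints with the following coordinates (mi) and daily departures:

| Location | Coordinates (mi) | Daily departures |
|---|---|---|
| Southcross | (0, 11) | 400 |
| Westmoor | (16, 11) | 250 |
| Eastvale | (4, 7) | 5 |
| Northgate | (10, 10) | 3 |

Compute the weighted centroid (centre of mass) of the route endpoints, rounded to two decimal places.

The minimiser of Σwᵢ‖p−pᵢ‖² is the weighted centroid p* = (Σwᵢpᵢ)/(Σwᵢ).
Σwᵢ = 658.
Σwᵢxᵢ = 400·0 + 250·16 + 5·4 + 3·10 = 4050.
Σwᵢyᵢ = 400·11 + 250·11 + 5·7 + 3·10 = 7215.
x* = 4050/658 = 6.16, y* = 7215/658 = 10.97.

(6.16, 10.97)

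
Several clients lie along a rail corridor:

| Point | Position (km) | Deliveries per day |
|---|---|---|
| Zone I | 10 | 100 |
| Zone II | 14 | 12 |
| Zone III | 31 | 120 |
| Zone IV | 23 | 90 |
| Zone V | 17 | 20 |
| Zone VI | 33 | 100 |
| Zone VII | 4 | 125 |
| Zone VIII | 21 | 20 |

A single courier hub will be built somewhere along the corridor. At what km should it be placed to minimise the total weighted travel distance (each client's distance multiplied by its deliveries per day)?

x = 23

For a sum of weighted absolute distances on a line, the optimum is the weighted median (not the mean). Total weight W = 587; half-weight = 293.5.
Sort by position and accumulate weight:
  km 4 (Zone VII, w=125) → cum 125
  km 10 (Zone I, w=100) → cum 225
  km 14 (Zone II, w=12) → cum 237
  km 17 (Zone V, w=20) → cum 257
  km 21 (Zone VIII, w=20) → cum 277
  km 23 (Zone IV, w=90) → cum 367  ≥ 293.5 → median here
  km 31 (Zone III, w=120) → cum 487
  km 33 (Zone VI, w=100) → cum 587
Optimal location: km 23.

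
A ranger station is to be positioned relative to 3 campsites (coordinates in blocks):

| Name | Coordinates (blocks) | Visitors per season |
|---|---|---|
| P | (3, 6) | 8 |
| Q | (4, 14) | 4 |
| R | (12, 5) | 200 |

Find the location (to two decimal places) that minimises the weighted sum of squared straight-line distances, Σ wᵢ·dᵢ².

(11.51, 5.21)

The minimiser of Σwᵢ‖p−pᵢ‖² is the weighted centroid p* = (Σwᵢpᵢ)/(Σwᵢ).
Σwᵢ = 212.
Σwᵢxᵢ = 8·3 + 4·4 + 200·12 = 2440.
Σwᵢyᵢ = 8·6 + 4·14 + 200·5 = 1104.
x* = 2440/212 = 11.51, y* = 1104/212 = 5.21.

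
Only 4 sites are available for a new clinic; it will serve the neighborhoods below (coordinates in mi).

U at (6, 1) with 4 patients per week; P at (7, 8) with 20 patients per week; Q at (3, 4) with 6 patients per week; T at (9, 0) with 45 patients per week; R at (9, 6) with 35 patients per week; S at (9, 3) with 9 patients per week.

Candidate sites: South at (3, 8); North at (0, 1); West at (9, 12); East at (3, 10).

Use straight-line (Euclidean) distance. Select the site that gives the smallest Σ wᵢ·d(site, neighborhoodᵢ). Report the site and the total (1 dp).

South, total 876.1 mi

Total weighted distance at each candidate:
  South (3, 8): total = 876.1
  North (0, 1): total = 1098.3
  West (9, 12): total = 1026.0
  East (3, 10): total = 1023.5
Minimum is at South with total 876.1 mi.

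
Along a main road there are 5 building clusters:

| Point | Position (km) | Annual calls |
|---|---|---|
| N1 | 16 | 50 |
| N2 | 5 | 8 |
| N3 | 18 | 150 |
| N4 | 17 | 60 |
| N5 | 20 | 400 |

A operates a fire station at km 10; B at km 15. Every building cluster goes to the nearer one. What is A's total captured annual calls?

8

The indifferent point is the midpoint (10+15)/2 = 12.5; building clusters left of it (closer to A at 10) go to A, those right go to B.
  N2 at 5 (w=8) → A
  N1 at 16 (w=50) → B
  N4 at 17 (w=60) → B
  N3 at 18 (w=150) → B
  N5 at 20 (w=400) → B
A captures 8; B captures 660.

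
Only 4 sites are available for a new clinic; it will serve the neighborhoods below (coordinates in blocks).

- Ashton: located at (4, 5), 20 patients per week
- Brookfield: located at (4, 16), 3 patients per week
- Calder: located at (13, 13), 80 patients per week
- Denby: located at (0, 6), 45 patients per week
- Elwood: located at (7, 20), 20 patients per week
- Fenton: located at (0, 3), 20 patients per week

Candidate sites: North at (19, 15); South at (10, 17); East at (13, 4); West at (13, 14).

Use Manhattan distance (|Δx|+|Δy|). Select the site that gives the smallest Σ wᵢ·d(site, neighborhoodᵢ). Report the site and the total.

Total weighted distance at each candidate:
  North (19, 15): total = 3408
  South (10, 17): total = 2486
  East (13, 4): total = 2378
  West (13, 14): total = 2138
Minimum is at West with total 2138 blocks.

West, total 2138 blocks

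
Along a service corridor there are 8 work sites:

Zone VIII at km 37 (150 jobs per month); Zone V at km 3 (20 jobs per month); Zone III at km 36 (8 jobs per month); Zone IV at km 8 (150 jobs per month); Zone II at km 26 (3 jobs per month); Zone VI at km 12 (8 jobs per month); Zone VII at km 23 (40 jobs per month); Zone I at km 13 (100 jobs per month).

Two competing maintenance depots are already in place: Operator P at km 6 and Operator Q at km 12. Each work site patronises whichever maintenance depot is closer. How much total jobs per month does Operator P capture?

170

The indifferent point is the midpoint (6+12)/2 = 9; work sites left of it (closer to Operator P at 6) go to Operator P, those right go to Operator Q.
  Zone V at 3 (w=20) → Operator P
  Zone IV at 8 (w=150) → Operator P
  Zone VI at 12 (w=8) → Operator Q
  Zone I at 13 (w=100) → Operator Q
  Zone VII at 23 (w=40) → Operator Q
  Zone II at 26 (w=3) → Operator Q
  Zone III at 36 (w=8) → Operator Q
  Zone VIII at 37 (w=150) → Operator Q
Operator P captures 170; Operator Q captures 309.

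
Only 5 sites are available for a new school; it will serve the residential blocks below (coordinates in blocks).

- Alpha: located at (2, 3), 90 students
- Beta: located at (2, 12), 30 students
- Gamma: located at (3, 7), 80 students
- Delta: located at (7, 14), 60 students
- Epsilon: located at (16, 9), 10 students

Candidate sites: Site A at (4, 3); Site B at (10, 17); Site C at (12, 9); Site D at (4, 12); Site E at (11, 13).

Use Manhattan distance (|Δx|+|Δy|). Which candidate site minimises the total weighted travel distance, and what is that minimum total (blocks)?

Total weighted distance at each candidate:
  Site A (4, 3): total = 1930
  Site B (10, 17): total = 4230
  Site C (12, 9): total = 3350
  Site D (4, 12): total = 1980
  Site E (11, 13): total = 3520
Minimum is at Site A with total 1930 blocks.

Site A, total 1930 blocks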